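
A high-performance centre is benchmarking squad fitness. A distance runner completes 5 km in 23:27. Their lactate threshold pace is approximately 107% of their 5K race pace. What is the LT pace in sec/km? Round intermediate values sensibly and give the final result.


Convert to seconds: 23 min 27 s = 1407 s
Pace per km = 1407 / 5 = 281.4 s/km
LT pace = 281.4 * 1.07 = 301.1 s/km

301.1 s/km


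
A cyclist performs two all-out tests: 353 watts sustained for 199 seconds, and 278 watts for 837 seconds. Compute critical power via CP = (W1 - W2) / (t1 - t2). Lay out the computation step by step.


W1 = P1 * t1 = 353 * 199 = 70247 J
W2 = P2 * t2 = 278 * 837 = 232686 J
CP = (70247 - 232686) / (199 - 837)
= 254.61 W

254.61 W


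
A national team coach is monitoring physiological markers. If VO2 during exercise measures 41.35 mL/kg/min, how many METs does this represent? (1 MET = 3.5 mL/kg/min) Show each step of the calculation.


METs = VO2 / 3.5 = 41.35 / 3.5 = 11.81

11.81 METs


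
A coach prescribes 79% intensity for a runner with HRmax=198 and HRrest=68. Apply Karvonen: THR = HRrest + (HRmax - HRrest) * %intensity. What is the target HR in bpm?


Heart rate reserve = 198 - 68 = 130
Intensity fraction = 79 / 100 = 0.79
THR = 68 + 130 * 0.79 = 170.7 bpm

170.7 bpm


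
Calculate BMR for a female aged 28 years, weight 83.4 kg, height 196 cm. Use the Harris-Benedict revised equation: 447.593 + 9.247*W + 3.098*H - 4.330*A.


Substituting values:
W term = 9.247 * 83.4 = 771.1998
H term = 3.098 * 196 = 607.208
A term = 4.330 * 28 = 121.24
BMR = 1704.76 kcal/day

1704.76 kcal/day


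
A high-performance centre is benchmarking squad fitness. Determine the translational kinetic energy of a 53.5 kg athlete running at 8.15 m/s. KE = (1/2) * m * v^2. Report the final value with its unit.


KE = 0.5 * m * v^2
= 0.5 * 53.5 * 8.15^2
= 0.5 * 53.5 * 66.4225
= 1776.8 J

1776.8 J


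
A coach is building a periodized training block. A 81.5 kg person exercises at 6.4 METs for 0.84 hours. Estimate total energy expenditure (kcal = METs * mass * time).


Energy = METs * mass(kg) * time(h)
= 6.4 * 81.5 * 0.84
= 438.14 kcal

438.14 kcal


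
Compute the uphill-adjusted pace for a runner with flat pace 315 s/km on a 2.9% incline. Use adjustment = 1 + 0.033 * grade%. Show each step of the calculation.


Adjustment factor = 1 + 0.033 * 2.9 = 1.0957
Grade-adjusted pace = 315 * 1.0957 = 345.15 s/km

345.15 s/km


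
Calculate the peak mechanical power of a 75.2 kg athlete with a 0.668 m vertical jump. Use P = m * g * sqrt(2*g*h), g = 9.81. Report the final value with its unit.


First, sqrt(2gh) = sqrt(2 * 9.81 * 0.668)
= sqrt(13.10616) = 3.620243 m/s
Power = 75.2 * 9.81 * 3.620243 = 2670.7 W

2670.7 W


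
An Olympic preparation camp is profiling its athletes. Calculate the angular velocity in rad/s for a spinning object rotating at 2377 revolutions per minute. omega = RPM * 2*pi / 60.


omega = RPM * 2*pi / 60
= 2377 * 6.28318531 / 60
= 248.919 rad/s

248.919 rad/s


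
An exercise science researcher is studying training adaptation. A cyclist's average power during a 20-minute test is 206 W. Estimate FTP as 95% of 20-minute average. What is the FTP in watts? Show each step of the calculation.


FTP = 20-min power * 0.95
= 206 * 0.95
= 195.7 W

195.7 W


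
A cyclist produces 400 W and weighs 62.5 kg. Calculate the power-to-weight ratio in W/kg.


P/W = power / mass
= 400 / 62.5
= 6.4 W/kg

6.4 W/kg


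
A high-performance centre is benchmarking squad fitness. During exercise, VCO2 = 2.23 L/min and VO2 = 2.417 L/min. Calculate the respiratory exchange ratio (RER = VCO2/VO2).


RER = VCO2 / VO2
= 2.23 / 2.417
= 0.9226

0.9226


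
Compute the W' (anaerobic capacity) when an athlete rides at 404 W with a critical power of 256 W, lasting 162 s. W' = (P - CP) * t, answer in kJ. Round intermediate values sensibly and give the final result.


Above-CP power = 148 W
Duration = 162 s
W' = 148 * 162 = 23976 J
Convert: 23976 / 1000 = 23.976 kJ

23.976 kJ


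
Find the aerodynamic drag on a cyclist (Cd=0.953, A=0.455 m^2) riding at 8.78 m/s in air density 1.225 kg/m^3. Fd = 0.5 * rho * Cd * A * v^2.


Fd = 0.5 * 1.225 * 0.953 * 0.455 * 8.78^2
= 0.5 * 1.225 * 0.953 * 0.455 * 77.0884
= 20.474 N

20.474 N


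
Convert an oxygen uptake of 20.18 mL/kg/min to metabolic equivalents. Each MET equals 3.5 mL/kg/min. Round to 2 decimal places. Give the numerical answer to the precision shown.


One MET = 3.5 mL/kg/min
Number of METs = 20.18 / 3.5
= 5.77 METs

5.77 METs


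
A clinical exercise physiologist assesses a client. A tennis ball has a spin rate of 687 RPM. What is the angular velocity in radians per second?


Convert RPM to rad/s: multiply by 2*pi and divide by 60
omega = 687 * 2 * pi / 60
= 71.942 rad/s

71.942 rad/s


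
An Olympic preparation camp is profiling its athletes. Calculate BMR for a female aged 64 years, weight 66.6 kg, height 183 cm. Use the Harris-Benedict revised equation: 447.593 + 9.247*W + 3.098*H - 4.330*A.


Substituting values:
W term = 9.247 * 66.6 = 615.8502
H term = 3.098 * 183 = 566.934
A term = 4.330 * 64 = 277.12
BMR = 1353.26 kcal/day

1353.26 kcal/day


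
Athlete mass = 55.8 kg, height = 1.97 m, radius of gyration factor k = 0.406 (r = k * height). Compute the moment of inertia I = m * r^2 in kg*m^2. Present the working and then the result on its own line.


r = k * height = 0.406 * 1.97 = 0.79982 m
r^2 = 0.79982^2 = 0.639712
I = 55.8 * 0.639712 = 35.696 kg*m^2

35.696 kg*m^2


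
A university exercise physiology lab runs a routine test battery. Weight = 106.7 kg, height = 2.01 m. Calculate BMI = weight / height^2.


height^2 = 2.01^2 = 4.0401
BMI = 106.7 / 4.0401 = 26.41 kg/m^2

26.41 kg/m^2


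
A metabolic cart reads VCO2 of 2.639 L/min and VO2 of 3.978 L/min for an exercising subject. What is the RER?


RER = VCO2 / VO2 = 2.639 / 3.978 = 0.6634

0.6634


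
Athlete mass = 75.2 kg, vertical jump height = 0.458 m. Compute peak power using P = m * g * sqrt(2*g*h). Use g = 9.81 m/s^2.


sqrt(2 * 9.81 * 0.458) = sqrt(8.98596) = 2.997659 m/s
P = 75.2 * 9.81 * 2.997659
= 2211.41 W

2211.41 W


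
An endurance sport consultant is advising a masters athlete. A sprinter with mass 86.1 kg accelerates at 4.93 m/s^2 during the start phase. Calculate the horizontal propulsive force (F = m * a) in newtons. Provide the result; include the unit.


F = m * a
= 86.1 * 4.93
= 424.47 N

424.47 N


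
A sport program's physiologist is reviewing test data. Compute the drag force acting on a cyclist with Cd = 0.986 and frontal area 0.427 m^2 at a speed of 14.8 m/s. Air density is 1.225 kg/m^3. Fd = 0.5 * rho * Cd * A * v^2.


Step 1: v^2 = 219.04
Step 2: Fd = 0.5 * 1.225 * 0.986 * 0.427 * 219.04
= 56.485 N

56.485 N


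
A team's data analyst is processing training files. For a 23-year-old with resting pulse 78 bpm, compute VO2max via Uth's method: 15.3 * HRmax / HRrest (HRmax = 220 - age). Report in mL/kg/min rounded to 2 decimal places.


Step 1: HRmax = 220 - 23 = 197 bpm
Step 2: Ratio = 197 / 78 = 2.5256
Step 3: VO2max = 15.3 * 2.5256 = 38.64 mL/kg/min

38.64 mL/kg/min


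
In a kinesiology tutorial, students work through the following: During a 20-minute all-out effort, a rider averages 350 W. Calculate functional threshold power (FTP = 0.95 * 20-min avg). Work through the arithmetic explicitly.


FTP = 0.95 * 350
= 332.5 W

332.5 W


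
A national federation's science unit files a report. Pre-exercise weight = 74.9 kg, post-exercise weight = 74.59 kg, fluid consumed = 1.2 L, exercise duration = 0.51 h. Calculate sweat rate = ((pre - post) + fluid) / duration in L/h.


Weight loss = 74.9 - 74.59 = 0.31 kg (approx L)
Total sweat = 0.31 + 1.2 = 1.51 L
Sweat rate = 1.51 / 0.51 = 2.961 L/h

2.961 L/h


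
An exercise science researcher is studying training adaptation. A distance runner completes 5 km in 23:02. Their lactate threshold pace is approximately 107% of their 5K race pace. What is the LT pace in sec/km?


Convert to seconds: 23 min 2 s = 1382 s
Pace per km = 1382 / 5 = 276.4 s/km
LT pace = 276.4 * 1.07 = 295.75 s/km

295.75 s/km


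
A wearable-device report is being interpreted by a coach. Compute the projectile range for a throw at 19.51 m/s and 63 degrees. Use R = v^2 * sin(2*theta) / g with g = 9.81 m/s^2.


Two times the angle = 126 degrees
sin(126) = 0.809017
R = 380.6401 * 0.809017 / 9.81 = 31.391 m

31.391 m


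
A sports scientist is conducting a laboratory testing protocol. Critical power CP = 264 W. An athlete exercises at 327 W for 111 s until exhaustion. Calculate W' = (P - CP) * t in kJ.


P - CP = 327 - 264 = 63 W
W' = 63 * 111 = 6993 J
= 6993 / 1000 = 6.993 kJ

6.993 kJ


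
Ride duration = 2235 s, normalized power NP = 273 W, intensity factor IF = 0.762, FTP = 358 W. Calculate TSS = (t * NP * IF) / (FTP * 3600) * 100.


Numerator = 2235 * 273 * 0.762 = 464938.11
Denominator = 358 * 3600 = 1288800
TSS = 464938.11 / 1288800 * 100
= 36.08

36.08 TSS


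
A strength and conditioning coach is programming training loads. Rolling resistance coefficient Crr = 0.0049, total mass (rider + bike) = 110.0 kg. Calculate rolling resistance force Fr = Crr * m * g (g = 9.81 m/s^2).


Fr = Crr * m * g
= 0.0049 * 110.0 * 9.81
= 5.288 N

5.288 N


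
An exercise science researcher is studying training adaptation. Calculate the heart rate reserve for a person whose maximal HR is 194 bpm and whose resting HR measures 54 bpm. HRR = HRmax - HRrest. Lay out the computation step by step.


HRmax = 194 bpm
HRrest = 54 bpm
HRR = 194 - 54 = 140 bpm

140 bpm


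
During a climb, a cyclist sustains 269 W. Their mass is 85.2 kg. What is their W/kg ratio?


Power-to-weight = 269 W / 85.2 kg
= 3.157 W/kg

3.157 W/kg


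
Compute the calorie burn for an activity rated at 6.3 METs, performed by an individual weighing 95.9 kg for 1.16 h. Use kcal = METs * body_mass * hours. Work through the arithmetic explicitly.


Product of METs and mass = 6.3 * 95.9 = 604.17
Total kcal = 604.17 * 1.16 = 700.84 kcal

700.84 kcal


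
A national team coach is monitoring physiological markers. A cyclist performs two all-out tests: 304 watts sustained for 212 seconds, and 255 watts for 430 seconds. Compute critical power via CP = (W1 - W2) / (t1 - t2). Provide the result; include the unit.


W1 = P1 * t1 = 304 * 212 = 64448 J
W2 = P2 * t2 = 255 * 430 = 109650 J
CP = (64448 - 109650) / (212 - 430)
= 207.35 W

207.35 W


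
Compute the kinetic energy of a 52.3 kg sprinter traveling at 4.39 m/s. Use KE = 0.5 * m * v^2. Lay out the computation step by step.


Velocity squared = 19.2721
KE = 0.5 * 52.3 * 19.2721 = 503.97 J

503.97 J


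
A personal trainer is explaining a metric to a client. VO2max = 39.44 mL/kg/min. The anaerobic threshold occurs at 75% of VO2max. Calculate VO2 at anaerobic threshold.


AT fraction = 75 / 100 = 0.75
AT VO2 = 39.44 * 0.75
= 29.58 mL/kg/min

29.58 mL/kg/min


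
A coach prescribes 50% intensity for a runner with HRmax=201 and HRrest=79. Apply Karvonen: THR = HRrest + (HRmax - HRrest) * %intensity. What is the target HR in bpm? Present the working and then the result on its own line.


Heart rate reserve = 201 - 79 = 122
Intensity fraction = 50 / 100 = 0.5
THR = 79 + 122 * 0.5 = 140.0 bpm

140.0 bpm


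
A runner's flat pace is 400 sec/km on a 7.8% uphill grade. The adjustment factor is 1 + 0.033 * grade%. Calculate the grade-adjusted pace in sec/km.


Factor = 1 + 0.033 * 7.8 = 1.2574
Adjusted pace = 400 * 1.2574
= 502.96 sec/km

502.96 s/km


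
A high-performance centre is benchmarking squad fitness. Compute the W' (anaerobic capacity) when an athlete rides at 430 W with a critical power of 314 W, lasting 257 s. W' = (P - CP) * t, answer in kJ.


Above-CP power = 116 W
Duration = 257 s
W' = 116 * 257 = 29812 J
Convert: 29812 / 1000 = 29.812 kJ

29.812 kJ


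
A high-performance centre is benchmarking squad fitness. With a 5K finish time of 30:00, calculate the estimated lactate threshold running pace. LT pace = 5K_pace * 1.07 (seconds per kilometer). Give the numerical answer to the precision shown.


Race duration = 1800 s for 5 km
Average pace = 1800 / 5 = 360.0 s/km
LT pace = 360.0 * 1.07
= 385.2 s/km

385.2 s/km


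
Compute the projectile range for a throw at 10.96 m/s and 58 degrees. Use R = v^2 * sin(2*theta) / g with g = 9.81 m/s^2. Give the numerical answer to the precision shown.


Two times the angle = 116 degrees
sin(116) = 0.898794
R = 120.1216 * 0.898794 / 9.81 = 11.006 m

11.006 m


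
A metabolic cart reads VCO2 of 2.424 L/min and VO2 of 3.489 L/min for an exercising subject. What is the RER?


RER = VCO2 / VO2 = 2.424 / 3.489 = 0.6948

0.6948


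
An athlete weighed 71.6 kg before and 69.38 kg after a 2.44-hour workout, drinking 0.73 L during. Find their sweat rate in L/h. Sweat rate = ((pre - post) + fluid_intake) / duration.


Body mass change = 2.22 kg
Total sweat loss = 2.22 + 0.73 = 2.95 L
Rate = 2.95 / 2.44 = 1.209 L/h

1.209 L/h


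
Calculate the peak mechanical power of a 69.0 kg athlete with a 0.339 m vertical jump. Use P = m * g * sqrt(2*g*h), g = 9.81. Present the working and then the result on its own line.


First, sqrt(2gh) = sqrt(2 * 9.81 * 0.339)
= sqrt(6.65118) = 2.578988 m/s
Power = 69.0 * 9.81 * 2.578988 = 1745.69 W

1745.69 W


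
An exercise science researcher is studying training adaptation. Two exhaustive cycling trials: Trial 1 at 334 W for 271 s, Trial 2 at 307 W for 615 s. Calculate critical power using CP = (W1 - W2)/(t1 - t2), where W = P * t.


W1 = 334 * 271 = 90514 J
W2 = 307 * 615 = 188805 J
CP = (90514 - 188805) / (271 - 615)
= -98291 / -344
= 285.73 W

285.73 W


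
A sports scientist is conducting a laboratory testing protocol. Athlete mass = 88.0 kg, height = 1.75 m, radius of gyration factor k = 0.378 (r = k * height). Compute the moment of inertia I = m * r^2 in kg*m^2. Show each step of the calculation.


r = k * height = 0.378 * 1.75 = 0.6615 m
r^2 = 0.6615^2 = 0.437582
I = 88.0 * 0.437582 = 38.507 kg*m^2

38.507 kg*m^2


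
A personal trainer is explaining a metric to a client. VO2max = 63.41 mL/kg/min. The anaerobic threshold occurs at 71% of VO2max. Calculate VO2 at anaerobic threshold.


AT fraction = 71 / 100 = 0.71
AT VO2 = 63.41 * 0.71
= 45.02 mL/kg/min

45.02 mL/kg/min


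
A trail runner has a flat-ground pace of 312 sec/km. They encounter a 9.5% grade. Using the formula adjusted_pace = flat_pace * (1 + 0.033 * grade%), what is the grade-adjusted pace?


Grade factor = 1 + 0.033 * 9.5 = 1.3135
Adjusted = 312 * 1.3135 = 409.81 sec/km

409.81 s/km


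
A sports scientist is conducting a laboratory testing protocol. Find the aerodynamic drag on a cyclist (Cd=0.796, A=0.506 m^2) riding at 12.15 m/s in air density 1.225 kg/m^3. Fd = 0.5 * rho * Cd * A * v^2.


Fd = 0.5 * 1.225 * 0.796 * 0.506 * 12.15^2
= 0.5 * 1.225 * 0.796 * 0.506 * 147.6225
= 36.419 N

36.419 N


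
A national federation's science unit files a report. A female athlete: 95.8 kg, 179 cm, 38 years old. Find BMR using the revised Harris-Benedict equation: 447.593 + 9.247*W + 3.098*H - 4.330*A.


Intercept = 447.593
Weight contribution = 9.247 * 95.8 = 885.8626
Height contribution = 3.098 * 179 = 554.542
Age contribution = 4.33 * 38 = 164.54
BMR = 447.593 + 885.8626 + 554.542 - 164.54
= 1723.46 kcal/day

1723.46 kcal/day


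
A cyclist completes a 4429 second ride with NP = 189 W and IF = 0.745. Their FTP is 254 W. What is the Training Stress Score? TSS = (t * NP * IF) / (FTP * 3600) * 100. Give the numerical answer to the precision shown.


t * NP * IF = 4429 * 189 * 0.745 = 623625.345
FTP * 3600 = 914400
TSS = (623625.345 / 914400) * 100 = 68.2

68.2 TSS


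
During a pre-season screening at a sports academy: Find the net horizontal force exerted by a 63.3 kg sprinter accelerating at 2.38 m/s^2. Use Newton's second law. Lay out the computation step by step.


Newton's second law: F = m * a
F = 63.3 * 2.38 = 150.65 N

150.65 N


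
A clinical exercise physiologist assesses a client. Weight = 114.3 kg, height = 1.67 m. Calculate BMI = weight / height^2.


height^2 = 1.67^2 = 2.7889
BMI = 114.3 / 2.7889 = 40.98 kg/m^2

40.98 kg/m^2


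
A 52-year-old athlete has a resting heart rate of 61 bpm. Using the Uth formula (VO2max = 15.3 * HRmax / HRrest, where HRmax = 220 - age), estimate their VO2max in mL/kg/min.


HRmax = 220 - 52 = 168 bpm
Ratio = HRmax / HRrest = 168 / 61 = 2.7541
VO2max = 15.3 * 2.7541 = 42.14 mL/kg/min

42.14 mL/kg/min


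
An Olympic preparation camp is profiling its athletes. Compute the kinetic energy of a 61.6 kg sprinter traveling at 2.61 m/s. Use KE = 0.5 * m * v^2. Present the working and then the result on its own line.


Velocity squared = 6.8121
KE = 0.5 * 61.6 * 6.8121 = 209.81 J

209.81 J


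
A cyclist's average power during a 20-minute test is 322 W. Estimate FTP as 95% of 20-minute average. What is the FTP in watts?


FTP = 20-min power * 0.95
= 322 * 0.95
= 305.9 W

305.9 W


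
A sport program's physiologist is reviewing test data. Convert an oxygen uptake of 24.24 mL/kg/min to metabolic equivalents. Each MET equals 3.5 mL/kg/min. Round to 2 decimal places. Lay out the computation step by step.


One MET = 3.5 mL/kg/min
Number of METs = 24.24 / 3.5
= 6.93 METs

6.93 METs


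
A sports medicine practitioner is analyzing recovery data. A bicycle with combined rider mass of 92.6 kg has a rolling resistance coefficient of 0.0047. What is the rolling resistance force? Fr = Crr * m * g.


Fr = 0.0047 * 92.6 * 9.81
= 0.43522 * 9.81
= 4.27 N

4.27 N


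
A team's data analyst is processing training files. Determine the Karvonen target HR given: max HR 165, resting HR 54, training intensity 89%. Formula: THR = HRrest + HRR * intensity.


HRR = HRmax - HRrest = 165 - 54 = 111
THR = 54 + 111 * 0.89
= 152.79 bpm

152.79 bpm


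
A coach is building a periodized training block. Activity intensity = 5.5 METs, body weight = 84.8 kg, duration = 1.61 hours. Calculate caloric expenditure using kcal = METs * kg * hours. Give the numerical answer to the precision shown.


kcal = 5.5 * 84.8 * 1.61
= 466.4 * 1.61
= 750.9 kcal

750.9 kcal


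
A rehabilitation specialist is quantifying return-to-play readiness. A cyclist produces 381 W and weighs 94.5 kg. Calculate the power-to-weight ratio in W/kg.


P/W = power / mass
= 381 / 94.5
= 4.032 W/kg

4.032 W/kg


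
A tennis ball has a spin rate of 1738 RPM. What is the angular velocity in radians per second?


Convert RPM to rad/s: multiply by 2*pi and divide by 60
omega = 1738 * 2 * pi / 60
= 182.003 rad/s

182.003 rad/s


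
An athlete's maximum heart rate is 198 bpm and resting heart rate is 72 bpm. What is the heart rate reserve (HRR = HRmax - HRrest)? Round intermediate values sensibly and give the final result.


HRR = HRmax - HRrest
= 198 - 72
= 126 bpm

126 bpm


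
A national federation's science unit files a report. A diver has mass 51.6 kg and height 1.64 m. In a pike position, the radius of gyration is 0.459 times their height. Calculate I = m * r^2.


r = 0.459 * 1.64 = 0.75276 m
I = m * r^2 = 51.6 * 0.566648 = 29.239 kg*m^2

29.239 kg*m^2


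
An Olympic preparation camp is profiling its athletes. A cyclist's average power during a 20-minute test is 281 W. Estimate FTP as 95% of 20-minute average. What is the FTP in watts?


FTP = 20-min power * 0.95
= 281 * 0.95
= 266.95 W

266.95 W


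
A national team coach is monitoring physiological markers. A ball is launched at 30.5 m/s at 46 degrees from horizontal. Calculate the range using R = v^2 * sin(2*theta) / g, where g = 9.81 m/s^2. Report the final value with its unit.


sin(2 * 46) = sin(92) = 0.999391
v^2 = 30.5^2 = 930.25
R = 930.25 * 0.999391 / 9.81
= 94.769 m

94.769 m


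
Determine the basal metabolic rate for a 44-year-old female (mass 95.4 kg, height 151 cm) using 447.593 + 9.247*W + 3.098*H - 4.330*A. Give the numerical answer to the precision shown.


BMR = 447.593 + 9.247*95.4 + 3.098*151 - 4.330*44
= 1607.03 kcal/day

1607.03 kcal/day


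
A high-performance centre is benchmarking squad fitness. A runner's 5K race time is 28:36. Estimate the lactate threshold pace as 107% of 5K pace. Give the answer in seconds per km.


Total race time = 28*60 + 36 = 1716 seconds
5K pace = 1716 / 5 = 343.2 sec/km
LT pace = 343.2 * 1.07 = 367.22 sec/km

367.22 s/km


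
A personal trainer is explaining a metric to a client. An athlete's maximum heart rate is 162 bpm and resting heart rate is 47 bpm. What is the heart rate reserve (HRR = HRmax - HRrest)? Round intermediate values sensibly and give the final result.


HRR = HRmax - HRrest
= 162 - 47
= 115 bpm

115 bpm


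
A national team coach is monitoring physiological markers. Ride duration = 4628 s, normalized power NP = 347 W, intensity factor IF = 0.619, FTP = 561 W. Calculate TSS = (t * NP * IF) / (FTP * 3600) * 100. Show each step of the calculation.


Numerator = 4628 * 347 * 0.619 = 994062.004
Denominator = 561 * 3600 = 2019600
TSS = 994062.004 / 2019600 * 100
= 49.22

49.22 TSS


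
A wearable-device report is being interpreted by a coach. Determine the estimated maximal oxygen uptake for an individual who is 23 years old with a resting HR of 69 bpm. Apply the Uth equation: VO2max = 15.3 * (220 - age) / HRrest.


HRmax = 220 - 23 = 197
VO2max = 15.3 * (197 / 69)
= 15.3 * 2.8551
= 43.68 mL/kg/min

43.68 mL/kg/min


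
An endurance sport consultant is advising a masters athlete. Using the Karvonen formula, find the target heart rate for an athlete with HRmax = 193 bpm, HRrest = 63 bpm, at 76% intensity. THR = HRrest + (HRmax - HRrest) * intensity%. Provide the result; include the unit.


HRR = 193 - 63 = 130
THR = 63 + 130 * 0.76
= 63 + 98.8
= 161.8 bpm

161.8 bpm


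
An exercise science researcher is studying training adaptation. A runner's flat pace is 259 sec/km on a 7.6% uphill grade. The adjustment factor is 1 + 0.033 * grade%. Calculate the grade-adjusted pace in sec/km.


Factor = 1 + 0.033 * 7.6 = 1.2508
Adjusted pace = 259 * 1.2508
= 323.96 sec/km

323.96 s/km


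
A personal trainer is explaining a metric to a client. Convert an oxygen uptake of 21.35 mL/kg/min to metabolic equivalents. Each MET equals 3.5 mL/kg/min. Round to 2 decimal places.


One MET = 3.5 mL/kg/min
Number of METs = 21.35 / 3.5
= 6.1 METs

6.1 METs


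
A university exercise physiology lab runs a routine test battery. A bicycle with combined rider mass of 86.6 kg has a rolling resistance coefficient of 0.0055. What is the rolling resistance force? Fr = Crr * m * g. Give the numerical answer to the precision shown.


Fr = 0.0055 * 86.6 * 9.81
= 0.4763 * 9.81
= 4.673 N

4.673 N


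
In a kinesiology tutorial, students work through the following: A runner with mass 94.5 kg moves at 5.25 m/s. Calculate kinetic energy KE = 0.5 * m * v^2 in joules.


v^2 = 5.25^2 = 27.5625
KE = 0.5 * 94.5 * 27.5625
= 1302.33 J

1302.33 J


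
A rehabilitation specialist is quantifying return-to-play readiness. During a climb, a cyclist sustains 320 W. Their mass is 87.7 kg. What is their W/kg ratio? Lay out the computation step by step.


Power-to-weight = 320 W / 87.7 kg
= 3.649 W/kg

3.649 W/kg


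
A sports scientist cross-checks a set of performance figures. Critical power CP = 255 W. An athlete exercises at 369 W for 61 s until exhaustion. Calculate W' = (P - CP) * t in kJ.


P - CP = 369 - 255 = 114 W
W' = 114 * 61 = 6954 J
= 6954 / 1000 = 6.954 kJ

6.954 kJ


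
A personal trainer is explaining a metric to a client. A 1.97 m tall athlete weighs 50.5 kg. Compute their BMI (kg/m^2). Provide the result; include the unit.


height^2 = 3.8809 m^2
BMI = 50.5 / 3.8809 = 13.01 kg/m^2

13.01 kg/m^2


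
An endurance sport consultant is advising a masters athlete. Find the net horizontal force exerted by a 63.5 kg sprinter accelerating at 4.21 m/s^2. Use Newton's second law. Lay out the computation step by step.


Newton's second law: F = m * a
F = 63.5 * 4.21 = 267.34 N

267.34 N


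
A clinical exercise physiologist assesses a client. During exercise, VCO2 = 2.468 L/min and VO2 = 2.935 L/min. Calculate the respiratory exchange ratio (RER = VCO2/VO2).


RER = VCO2 / VO2
= 2.468 / 2.935
= 0.8409

0.8409


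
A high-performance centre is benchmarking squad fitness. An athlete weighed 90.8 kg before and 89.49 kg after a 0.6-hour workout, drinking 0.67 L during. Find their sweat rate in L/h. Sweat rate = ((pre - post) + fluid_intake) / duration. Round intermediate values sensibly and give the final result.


Body mass change = 1.31 kg
Total sweat loss = 1.31 + 0.67 = 1.98 L
Rate = 1.98 / 0.6 = 3.3 L/h

3.3 L/h


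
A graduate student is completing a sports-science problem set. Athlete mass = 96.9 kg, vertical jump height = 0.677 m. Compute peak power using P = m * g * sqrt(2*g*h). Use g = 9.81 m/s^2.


sqrt(2 * 9.81 * 0.677) = sqrt(13.28274) = 3.644549 m/s
P = 96.9 * 9.81 * 3.644549
= 3464.47 W

3464.47 W


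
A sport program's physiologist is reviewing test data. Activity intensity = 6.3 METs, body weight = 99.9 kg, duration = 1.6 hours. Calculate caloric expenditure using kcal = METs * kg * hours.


kcal = 6.3 * 99.9 * 1.6
= 629.37 * 1.6
= 1006.99 kcal

1006.99 kcal


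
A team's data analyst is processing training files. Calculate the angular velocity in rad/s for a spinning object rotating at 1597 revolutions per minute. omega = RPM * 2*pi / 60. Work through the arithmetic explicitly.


omega = RPM * 2*pi / 60
= 1597 * 6.28318531 / 60
= 167.237 rad/s

167.237 rad/s


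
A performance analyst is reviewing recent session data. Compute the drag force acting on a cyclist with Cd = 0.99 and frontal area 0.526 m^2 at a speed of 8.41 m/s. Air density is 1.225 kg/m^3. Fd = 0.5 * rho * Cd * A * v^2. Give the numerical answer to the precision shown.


Step 1: v^2 = 70.7281
Step 2: Fd = 0.5 * 1.225 * 0.99 * 0.526 * 70.7281
= 22.559 N

22.559 N


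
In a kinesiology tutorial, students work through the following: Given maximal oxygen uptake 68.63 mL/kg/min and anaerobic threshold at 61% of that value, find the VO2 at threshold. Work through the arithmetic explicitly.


Percentage as decimal = 0.61
VO2 at AT = 68.63 * 0.61 = 41.86 mL/kg/min

41.86 mL/kg/min


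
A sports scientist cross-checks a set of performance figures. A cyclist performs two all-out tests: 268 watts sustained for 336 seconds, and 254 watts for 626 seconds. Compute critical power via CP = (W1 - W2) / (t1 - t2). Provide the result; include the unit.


W1 = P1 * t1 = 268 * 336 = 90048 J
W2 = P2 * t2 = 254 * 626 = 159004 J
CP = (90048 - 159004) / (336 - 626)
= 237.78 W

237.78 W


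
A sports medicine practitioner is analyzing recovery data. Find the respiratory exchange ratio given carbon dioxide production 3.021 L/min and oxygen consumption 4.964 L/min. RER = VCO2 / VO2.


VCO2 = 3.021 L/min
VO2 = 4.964 L/min
RER = 3.021 / 4.964 = 0.6086

0.6086


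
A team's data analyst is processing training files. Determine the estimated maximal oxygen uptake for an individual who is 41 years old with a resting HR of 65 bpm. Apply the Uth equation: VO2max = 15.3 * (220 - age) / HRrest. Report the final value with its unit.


HRmax = 220 - 41 = 179
VO2max = 15.3 * (179 / 65)
= 15.3 * 2.7538
= 42.13 mL/kg/min

42.13 mL/kg/min


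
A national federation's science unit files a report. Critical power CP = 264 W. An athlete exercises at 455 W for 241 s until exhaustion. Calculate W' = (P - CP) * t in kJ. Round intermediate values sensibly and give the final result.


P - CP = 455 - 264 = 191 W
W' = 191 * 241 = 46031 J
= 46031 / 1000 = 46.031 kJ

46.031 kJ


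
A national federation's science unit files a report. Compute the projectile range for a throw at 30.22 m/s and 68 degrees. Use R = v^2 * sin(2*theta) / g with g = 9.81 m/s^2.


Two times the angle = 136 degrees
sin(136) = 0.694658
R = 913.2484 * 0.694658 / 9.81 = 64.668 m

64.668 m


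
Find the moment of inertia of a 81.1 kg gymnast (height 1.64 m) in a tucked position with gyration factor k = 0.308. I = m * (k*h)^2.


Radius of gyration = 0.308 * 1.64 = 0.50512 m
I = 81.1 * 0.50512^2
= 81.1 * 0.255146
= 20.692 kg*m^2

20.692 kg*m^2


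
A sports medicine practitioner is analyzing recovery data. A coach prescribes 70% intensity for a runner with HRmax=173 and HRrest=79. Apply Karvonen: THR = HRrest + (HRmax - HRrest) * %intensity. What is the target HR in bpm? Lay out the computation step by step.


Heart rate reserve = 173 - 79 = 94
Intensity fraction = 70 / 100 = 0.7
THR = 79 + 94 * 0.7 = 144.8 bpm

144.8 bpm


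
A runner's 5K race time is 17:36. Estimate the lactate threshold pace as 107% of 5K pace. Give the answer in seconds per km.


Total race time = 17*60 + 36 = 1056 seconds
5K pace = 1056 / 5 = 211.2 sec/km
LT pace = 211.2 * 1.07 = 225.98 sec/km

225.98 s/km


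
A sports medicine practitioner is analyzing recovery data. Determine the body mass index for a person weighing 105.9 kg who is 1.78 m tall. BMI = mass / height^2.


BMI = mass / height^2
= 105.9 / 1.78^2
= 105.9 / 3.1684
= 33.42 kg/m^2

33.42 kg/m^2


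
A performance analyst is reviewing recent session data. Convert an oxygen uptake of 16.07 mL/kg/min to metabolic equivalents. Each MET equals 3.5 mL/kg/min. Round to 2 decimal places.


One MET = 3.5 mL/kg/min
Number of METs = 16.07 / 3.5
= 4.59 METs

4.59 METs


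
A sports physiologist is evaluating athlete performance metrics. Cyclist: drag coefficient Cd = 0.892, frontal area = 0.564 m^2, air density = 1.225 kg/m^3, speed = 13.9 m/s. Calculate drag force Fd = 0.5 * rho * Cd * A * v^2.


v^2 = 13.9^2 = 193.21
Fd = 0.5 * 1.225 * 0.892 * 0.564 * 193.21
= 59.536 N

59.536 N


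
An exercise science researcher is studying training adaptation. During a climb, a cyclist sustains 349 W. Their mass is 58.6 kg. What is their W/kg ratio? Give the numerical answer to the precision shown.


Power-to-weight = 349 W / 58.6 kg
= 5.956 W/kg

5.956 W/kg


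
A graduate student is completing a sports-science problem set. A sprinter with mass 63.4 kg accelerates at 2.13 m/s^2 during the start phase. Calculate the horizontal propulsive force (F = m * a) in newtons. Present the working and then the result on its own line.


F = m * a
= 63.4 * 2.13
= 135.04 N

135.04 N


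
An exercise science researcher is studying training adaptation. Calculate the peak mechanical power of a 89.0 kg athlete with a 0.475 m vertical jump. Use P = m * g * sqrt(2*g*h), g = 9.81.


First, sqrt(2gh) = sqrt(2 * 9.81 * 0.475)
= sqrt(9.3195) = 3.052786 m/s
Power = 89.0 * 9.81 * 3.052786 = 2665.36 W

2665.36 W


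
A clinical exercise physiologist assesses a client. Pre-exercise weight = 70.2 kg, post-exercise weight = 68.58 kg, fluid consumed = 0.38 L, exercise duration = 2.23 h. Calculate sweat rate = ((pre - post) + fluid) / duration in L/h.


Weight loss = 70.2 - 68.58 = 1.62 kg (approx L)
Total sweat = 1.62 + 0.38 = 2.0 L
Sweat rate = 2.0 / 2.23 = 0.897 L/h

0.897 L/h


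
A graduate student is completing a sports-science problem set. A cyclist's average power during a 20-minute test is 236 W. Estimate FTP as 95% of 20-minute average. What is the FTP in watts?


FTP = 20-min power * 0.95
= 236 * 0.95
= 224.2 W

224.2 W


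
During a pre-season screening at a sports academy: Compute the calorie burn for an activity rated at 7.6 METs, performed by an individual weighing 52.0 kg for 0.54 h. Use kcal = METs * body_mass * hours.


Product of METs and mass = 7.6 * 52.0 = 395.2
Total kcal = 395.2 * 0.54 = 213.41 kcal

213.41 kcal


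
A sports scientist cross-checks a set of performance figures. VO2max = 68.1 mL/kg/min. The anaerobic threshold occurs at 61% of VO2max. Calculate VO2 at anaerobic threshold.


AT fraction = 61 / 100 = 0.61
AT VO2 = 68.1 * 0.61
= 41.54 mL/kg/min

41.54 mL/kg/min


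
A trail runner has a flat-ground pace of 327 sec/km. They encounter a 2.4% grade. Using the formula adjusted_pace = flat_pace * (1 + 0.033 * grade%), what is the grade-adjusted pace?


Grade factor = 1 + 0.033 * 2.4 = 1.0792
Adjusted = 327 * 1.0792 = 352.9 sec/km

352.9 s/km


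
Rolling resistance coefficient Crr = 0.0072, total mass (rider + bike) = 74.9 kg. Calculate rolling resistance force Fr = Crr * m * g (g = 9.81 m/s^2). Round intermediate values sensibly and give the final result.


Fr = Crr * m * g
= 0.0072 * 74.9 * 9.81
= 5.29 N

5.29 N


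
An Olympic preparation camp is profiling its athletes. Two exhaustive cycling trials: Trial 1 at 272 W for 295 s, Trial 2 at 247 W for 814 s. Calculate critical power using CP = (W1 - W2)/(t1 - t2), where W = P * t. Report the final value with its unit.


W1 = 272 * 295 = 80240 J
W2 = 247 * 814 = 201058 J
CP = (80240 - 201058) / (295 - 814)
= -120818 / -519
= 232.79 W

232.79 W


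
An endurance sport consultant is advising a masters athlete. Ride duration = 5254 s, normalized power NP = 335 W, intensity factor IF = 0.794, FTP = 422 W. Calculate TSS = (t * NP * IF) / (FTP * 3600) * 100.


Numerator = 5254 * 335 * 0.794 = 1397511.46
Denominator = 422 * 3600 = 1519200
TSS = 1397511.46 / 1519200 * 100
= 91.99

91.99 TSS


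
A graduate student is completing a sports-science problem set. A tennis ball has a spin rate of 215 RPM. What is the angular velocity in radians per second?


Convert RPM to rad/s: multiply by 2*pi and divide by 60
omega = 215 * 2 * pi / 60
= 22.515 rad/s

22.515 rad/s


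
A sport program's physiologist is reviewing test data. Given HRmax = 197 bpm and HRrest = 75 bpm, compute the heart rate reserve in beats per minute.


Heart rate reserve = maximum HR minus resting HR
HRR = 197 - 75 = 122 bpm

122 bpm


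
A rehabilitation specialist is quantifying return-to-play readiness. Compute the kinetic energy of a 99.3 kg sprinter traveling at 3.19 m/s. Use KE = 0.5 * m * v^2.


Velocity squared = 10.1761
KE = 0.5 * 99.3 * 10.1761 = 505.24 J

505.24 J


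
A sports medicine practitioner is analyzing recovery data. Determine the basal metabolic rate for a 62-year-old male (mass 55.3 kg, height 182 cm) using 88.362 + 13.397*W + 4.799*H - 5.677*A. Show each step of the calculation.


BMR = 88.362 + 13.397*55.3 + 4.799*182 - 5.677*62
= 1350.66 kcal/day

1350.66 kcal/day


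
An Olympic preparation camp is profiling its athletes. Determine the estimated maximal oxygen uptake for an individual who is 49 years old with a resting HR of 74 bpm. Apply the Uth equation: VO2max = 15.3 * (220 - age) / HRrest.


HRmax = 220 - 49 = 171
VO2max = 15.3 * (171 / 74)
= 15.3 * 2.3108
= 35.36 mL/kg/min

35.36 mL/kg/min


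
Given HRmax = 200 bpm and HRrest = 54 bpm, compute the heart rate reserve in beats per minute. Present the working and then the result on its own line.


Heart rate reserve = maximum HR minus resting HR
HRR = 200 - 54 = 146 bpm

146 bpm


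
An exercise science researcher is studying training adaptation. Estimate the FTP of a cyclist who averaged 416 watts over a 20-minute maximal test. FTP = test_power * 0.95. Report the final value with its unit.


FTP = 416 * 0.95 = 395.2 W

395.2 W


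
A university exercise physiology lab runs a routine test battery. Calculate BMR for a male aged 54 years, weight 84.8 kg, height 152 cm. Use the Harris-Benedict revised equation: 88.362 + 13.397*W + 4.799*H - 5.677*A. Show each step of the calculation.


Substituting values:
W term = 13.397 * 84.8 = 1136.0656
H term = 4.799 * 152 = 729.448
A term = 5.677 * 54 = 306.558
BMR = 1647.32 kcal/day

1647.32 kcal/day


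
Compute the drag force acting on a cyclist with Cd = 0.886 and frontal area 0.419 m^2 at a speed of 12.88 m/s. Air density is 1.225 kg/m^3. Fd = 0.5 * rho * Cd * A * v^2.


Step 1: v^2 = 165.8944
Step 2: Fd = 0.5 * 1.225 * 0.886 * 0.419 * 165.8944
= 37.721 N

37.721 N


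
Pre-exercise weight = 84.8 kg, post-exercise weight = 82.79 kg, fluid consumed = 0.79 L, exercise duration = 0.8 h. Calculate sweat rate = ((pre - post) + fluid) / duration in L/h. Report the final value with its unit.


Weight loss = 84.8 - 82.79 = 2.01 kg (approx L)
Total sweat = 2.01 + 0.79 = 2.8 L
Sweat rate = 2.8 / 0.8 = 3.5 L/h

3.5 L/h


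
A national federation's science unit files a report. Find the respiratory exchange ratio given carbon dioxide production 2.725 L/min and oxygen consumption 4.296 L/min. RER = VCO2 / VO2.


VCO2 = 2.725 L/min
VO2 = 4.296 L/min
RER = 2.725 / 4.296 = 0.6343

0.6343


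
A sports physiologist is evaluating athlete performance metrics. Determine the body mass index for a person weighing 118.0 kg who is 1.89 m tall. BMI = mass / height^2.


BMI = mass / height^2
= 118.0 / 1.89^2
= 118.0 / 3.5721
= 33.03 kg/m^2

33.03 kg/m^2


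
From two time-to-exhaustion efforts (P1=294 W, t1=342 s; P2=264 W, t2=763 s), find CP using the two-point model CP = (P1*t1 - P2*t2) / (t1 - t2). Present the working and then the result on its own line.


Work in trial 1 = 100548 J
Work in trial 2 = 201432 J
Delta work = -100884 J
Delta time = -421 s
CP = -100884 / -421 = 239.63 W

239.63 W


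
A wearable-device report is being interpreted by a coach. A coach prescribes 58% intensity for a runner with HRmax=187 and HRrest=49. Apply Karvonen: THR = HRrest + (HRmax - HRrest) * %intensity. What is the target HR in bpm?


Heart rate reserve = 187 - 49 = 138
Intensity fraction = 58 / 100 = 0.58
THR = 49 + 138 * 0.58 = 129.04 bpm

129.04 bpm


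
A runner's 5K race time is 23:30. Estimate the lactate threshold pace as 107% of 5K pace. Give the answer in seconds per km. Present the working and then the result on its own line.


Total race time = 23*60 + 30 = 1410 seconds
5K pace = 1410 / 5 = 282.0 sec/km
LT pace = 282.0 * 1.07 = 301.74 sec/km

301.74 s/km


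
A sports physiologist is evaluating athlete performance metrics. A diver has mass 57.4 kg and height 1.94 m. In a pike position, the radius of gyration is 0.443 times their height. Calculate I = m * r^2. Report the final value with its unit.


r = 0.443 * 1.94 = 0.85942 m
I = m * r^2 = 57.4 * 0.738603 = 42.396 kg*m^2

42.396 kg*m^2


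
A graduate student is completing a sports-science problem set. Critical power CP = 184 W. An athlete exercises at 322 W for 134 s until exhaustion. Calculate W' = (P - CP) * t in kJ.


P - CP = 322 - 184 = 138 W
W' = 138 * 134 = 18492 J
= 18492 / 1000 = 18.492 kJ

18.492 kJ


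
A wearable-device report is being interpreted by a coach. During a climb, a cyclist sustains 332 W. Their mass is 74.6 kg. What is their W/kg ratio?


Power-to-weight = 332 W / 74.6 kg
= 4.45 W/kg

4.45 W/kg


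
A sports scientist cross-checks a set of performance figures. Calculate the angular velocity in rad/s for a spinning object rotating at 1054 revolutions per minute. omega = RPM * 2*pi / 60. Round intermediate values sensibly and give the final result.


omega = RPM * 2*pi / 60
= 1054 * 6.28318531 / 60
= 110.375 rad/s

110.375 rad/s


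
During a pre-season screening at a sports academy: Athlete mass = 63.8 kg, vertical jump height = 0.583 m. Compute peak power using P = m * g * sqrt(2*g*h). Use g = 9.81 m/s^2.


sqrt(2 * 9.81 * 0.583) = sqrt(11.43846) = 3.382079 m/s
P = 63.8 * 9.81 * 3.382079
= 2116.77 W

2116.77 W


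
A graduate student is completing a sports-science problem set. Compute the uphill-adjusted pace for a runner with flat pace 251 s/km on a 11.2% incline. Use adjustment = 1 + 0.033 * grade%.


Adjustment factor = 1 + 0.033 * 11.2 = 1.3696
Grade-adjusted pace = 251 * 1.3696 = 343.77 s/km

343.77 s/km


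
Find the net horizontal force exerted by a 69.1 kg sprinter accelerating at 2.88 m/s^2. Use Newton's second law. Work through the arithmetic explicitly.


Newton's second law: F = m * a
F = 69.1 * 2.88 = 199.01 N

199.01 N
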